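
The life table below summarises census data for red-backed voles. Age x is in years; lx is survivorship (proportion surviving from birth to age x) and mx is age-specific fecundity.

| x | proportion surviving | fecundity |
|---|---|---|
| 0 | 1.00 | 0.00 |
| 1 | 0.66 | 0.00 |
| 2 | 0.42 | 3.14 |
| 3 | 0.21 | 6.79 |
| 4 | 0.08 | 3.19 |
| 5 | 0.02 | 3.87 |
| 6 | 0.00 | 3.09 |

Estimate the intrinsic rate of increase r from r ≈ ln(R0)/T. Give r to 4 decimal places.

0.4156

R0 = Σ lx·mx = 0 + 0 + 1.3188 + 1.4259 + 0.2552 + 0.0774 + 0 = 3.0773
Σ x·lx·mx = 8.3231; T = 8.3231/3.0773 = 2.70468…
r ≈ ln(R0)/T = ln(3.0773)/2.70468… = 0.415596… → 0.4156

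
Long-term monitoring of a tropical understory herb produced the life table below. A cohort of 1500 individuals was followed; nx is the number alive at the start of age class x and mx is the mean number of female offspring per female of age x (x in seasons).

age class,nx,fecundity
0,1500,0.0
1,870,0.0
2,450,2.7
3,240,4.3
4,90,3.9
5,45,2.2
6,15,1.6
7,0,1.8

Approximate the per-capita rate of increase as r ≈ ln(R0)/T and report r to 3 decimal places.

0.214

lx = nx/n0 = nx/1500: 1, 0.58, 0.3, 0.16, 0.06, 0.03, 0.01, 0
R0 = Σ lx·mx = 0 + 0 + 0.81 + 0.688 + 0.234 + 0.066 + 0.016 + 0 = 1.814
Σ x·lx·mx = 5.046; T = 5.046/1.814 = 2.7817…
r ≈ ln(R0)/T = ln(1.814)/2.7817… = 0.21409… → 0.214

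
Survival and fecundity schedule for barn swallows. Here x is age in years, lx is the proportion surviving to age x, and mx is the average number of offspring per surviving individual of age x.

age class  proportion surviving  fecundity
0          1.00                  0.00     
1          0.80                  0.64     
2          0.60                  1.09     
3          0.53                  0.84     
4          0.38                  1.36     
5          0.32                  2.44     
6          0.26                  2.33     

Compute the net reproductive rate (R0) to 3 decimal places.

3.515

lx·mx by age: 0, 0.512, 0.654, 0.4452, 0.5168, 0.7808, 0.6058
R0 = Σ lx·mx = 3.5146 → 3.515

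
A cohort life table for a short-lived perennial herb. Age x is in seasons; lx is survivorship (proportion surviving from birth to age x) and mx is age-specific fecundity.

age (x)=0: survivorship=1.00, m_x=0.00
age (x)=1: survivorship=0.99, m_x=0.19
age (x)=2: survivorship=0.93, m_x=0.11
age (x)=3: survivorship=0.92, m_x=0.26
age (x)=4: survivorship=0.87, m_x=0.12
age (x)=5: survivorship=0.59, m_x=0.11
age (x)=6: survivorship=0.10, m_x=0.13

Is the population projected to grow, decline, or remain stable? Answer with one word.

declining

R0 = Σ lx·mx = 0 + 0.1881 + 0.1023 + 0.2392 + 0.1044 + 0.0649 + 0.013 = 0.7119
R0 < 1, so the population is declining.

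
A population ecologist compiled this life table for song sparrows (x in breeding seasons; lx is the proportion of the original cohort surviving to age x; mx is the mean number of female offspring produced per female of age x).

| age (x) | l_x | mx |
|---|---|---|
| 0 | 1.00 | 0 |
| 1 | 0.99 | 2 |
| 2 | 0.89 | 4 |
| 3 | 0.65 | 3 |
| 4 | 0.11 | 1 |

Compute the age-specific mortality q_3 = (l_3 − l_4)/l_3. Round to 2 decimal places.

0.83

q_3 = (l_3 − l_4) / l_3 = (0.65 − 0.11) / 0.65
     = 0.54 / 0.65 = 0.830769… → 0.83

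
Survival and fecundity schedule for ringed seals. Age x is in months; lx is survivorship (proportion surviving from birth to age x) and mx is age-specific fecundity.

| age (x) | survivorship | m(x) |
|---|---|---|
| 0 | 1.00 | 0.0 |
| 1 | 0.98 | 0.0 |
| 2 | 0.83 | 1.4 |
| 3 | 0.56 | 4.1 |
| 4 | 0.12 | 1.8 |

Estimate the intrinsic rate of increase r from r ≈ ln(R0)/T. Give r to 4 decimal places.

0.4745

R0 = Σ lx·mx = 0 + 0 + 1.162 + 2.296 + 0.216 = 3.674
Σ x·lx·mx = 10.076; T = 10.076/3.674 = 2.74251…
r ≈ ln(R0)/T = ln(3.674)/2.74251… = 0.474485… → 0.4745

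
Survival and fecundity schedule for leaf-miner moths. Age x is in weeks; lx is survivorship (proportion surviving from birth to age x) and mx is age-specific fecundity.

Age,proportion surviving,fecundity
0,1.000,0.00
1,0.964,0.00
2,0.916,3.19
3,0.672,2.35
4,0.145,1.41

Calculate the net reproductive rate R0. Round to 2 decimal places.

4.71

lx·mx by age: 0, 0, 2.92204, 1.5792, 0.20445
R0 = Σ lx·mx = 4.70569 → 4.71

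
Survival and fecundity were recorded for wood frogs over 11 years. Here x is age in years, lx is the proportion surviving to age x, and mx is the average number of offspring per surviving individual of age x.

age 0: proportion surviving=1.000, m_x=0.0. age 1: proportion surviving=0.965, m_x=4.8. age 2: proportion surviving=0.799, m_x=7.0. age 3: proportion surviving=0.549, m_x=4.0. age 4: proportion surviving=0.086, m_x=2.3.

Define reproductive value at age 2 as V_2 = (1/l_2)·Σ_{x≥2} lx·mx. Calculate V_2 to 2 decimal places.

lx·mx for x ≥ 2: 5.593, 2.196, 0.1978 → sum = 7.9868
V_2 = 7.9868 / l_2 = 7.9868 / 0.799 = 9.995995… → 10.00

10.00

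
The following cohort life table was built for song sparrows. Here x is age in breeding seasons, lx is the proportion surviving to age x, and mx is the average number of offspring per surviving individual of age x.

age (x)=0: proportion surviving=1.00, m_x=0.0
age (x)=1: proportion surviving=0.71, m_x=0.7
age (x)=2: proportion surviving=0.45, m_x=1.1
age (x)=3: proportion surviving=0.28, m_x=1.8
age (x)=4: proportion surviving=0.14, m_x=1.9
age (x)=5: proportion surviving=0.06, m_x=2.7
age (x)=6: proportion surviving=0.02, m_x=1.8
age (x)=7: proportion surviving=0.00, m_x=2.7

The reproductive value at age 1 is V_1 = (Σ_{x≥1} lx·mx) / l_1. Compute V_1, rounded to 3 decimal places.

lx·mx for x ≥ 1: 0.497, 0.495, 0.504, 0.266, 0.162, 0.036, 0 → sum = 1.96
V_1 = 1.96 / l_1 = 1.96 / 0.71 = 2.760563… → 2.761

2.761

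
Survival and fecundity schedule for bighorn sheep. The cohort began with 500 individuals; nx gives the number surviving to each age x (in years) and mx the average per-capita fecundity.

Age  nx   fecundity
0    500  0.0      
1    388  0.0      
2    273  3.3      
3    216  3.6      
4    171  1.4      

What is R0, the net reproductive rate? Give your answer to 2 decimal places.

lx = nx/n0 = nx/500: 1, 0.776, 0.546, 0.432, 0.342
lx·mx by age: 0, 0, 1.8018, 1.5552, 0.4788
R0 = Σ lx·mx = 3.8358 → 3.84

3.84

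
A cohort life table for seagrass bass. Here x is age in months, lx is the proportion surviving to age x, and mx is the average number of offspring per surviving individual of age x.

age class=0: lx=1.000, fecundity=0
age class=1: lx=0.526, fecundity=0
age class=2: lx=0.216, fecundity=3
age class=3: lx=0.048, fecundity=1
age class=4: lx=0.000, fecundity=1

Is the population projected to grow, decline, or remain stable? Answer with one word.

R0 = Σ lx·mx = 0 + 0 + 0.648 + 0.048 + 0 = 0.696
R0 < 1, so the population is declining.

declining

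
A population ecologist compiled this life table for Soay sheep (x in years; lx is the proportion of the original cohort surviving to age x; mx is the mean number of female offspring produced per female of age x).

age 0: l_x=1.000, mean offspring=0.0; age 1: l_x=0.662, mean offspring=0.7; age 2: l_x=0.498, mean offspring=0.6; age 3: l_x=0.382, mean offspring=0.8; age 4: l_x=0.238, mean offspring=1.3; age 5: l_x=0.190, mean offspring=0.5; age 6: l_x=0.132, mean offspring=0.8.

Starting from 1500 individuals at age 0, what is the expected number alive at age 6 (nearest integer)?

Expected survivors = N0 · l_6 = 1500 × 0.132 = 198 → 198

198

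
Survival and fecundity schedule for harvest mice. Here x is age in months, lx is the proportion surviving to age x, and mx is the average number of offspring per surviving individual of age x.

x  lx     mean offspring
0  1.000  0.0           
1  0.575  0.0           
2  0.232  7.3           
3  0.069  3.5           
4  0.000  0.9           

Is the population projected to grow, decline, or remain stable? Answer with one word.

R0 = Σ lx·mx = 0 + 0 + 1.6936 + 0.2415 + 0 = 1.9351
R0 > 1, so the population is growing.

growing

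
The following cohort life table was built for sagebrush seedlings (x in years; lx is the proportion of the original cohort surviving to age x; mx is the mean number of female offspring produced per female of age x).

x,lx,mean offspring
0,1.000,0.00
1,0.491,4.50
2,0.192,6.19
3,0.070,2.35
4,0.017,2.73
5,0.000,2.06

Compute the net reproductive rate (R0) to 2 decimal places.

3.61

lx·mx by age: 0, 2.2095, 1.18848, 0.1645, 0.04641, 0
R0 = Σ lx·mx = 3.60889 → 3.61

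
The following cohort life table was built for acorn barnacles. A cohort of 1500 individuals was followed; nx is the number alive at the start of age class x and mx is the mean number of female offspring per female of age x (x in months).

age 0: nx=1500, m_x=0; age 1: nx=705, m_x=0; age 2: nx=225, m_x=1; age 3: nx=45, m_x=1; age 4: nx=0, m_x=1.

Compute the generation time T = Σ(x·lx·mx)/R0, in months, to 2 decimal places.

lx = nx/n0 = nx/1500: 1, 0.47, 0.15, 0.03, 0
lx·mx: 0, 0, 0.15, 0.03, 0 → R0 = 0.18
x·lx·mx: 0, 0, 0.3, 0.09, 0 → Σ = 0.39
T = 0.39 / 0.18 = 2.166667… → 2.17

2.17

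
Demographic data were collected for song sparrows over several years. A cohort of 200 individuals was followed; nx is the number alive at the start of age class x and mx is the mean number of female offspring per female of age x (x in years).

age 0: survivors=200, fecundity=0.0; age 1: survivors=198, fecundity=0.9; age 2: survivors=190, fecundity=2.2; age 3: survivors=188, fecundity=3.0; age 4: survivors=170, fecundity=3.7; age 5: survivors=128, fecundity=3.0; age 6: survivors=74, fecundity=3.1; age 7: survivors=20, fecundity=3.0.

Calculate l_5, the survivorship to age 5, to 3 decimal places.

0.640

l_5 = n_5/n_0 = 128/200 = 0.64 → 0.640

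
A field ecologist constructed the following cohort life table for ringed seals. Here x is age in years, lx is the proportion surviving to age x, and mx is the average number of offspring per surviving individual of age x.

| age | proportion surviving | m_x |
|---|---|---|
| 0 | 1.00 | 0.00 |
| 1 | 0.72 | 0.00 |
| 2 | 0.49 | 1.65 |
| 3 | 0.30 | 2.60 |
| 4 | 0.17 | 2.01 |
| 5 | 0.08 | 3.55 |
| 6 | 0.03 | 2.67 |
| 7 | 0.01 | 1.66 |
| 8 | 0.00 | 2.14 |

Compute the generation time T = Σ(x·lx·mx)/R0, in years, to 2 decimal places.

lx·mx: 0, 0, 0.8085, 0.78, 0.3417, 0.284, 0.0801, 0.0166, 0 → R0 = 2.3109
x·lx·mx: 0, 0, 1.617, 2.34, 1.3668, 1.42, 0.4806, 0.1162, 0 → Σ = 7.3406
T = 7.3406 / 2.3109 = 3.176511… → 3.18

3.18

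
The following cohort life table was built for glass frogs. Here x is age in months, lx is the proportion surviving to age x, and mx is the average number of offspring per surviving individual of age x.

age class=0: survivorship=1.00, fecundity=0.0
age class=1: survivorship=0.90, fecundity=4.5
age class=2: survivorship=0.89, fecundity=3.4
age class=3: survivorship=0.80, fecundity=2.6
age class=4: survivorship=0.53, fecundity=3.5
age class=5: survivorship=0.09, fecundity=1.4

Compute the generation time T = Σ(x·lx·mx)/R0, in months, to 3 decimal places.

lx·mx: 0, 4.05, 3.026, 2.08, 1.855, 0.126 → R0 = 11.137
x·lx·mx: 0, 4.05, 6.052, 6.24, 7.42, 0.63 → Σ = 24.392
T = 24.392 / 11.137 = 2.190177… → 2.190

2.190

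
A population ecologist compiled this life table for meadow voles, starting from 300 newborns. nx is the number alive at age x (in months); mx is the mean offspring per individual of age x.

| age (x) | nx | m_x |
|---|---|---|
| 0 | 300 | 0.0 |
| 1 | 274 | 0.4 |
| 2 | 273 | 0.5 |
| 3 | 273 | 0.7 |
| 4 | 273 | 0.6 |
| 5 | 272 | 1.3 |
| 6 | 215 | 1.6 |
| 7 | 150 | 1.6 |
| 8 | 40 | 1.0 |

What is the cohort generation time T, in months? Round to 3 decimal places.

4.715

lx = nx/n0 = nx/300: 1, 0.91333…, 0.91, 0.91, 0.91, 0.90667…, 0.71667…, 0.5, 0.13333…
lx·mx: 0, 0.365333…, 0.455, 0.637, 0.546, 1.178667…, 1.146667…, 0.8, 0.133333… → R0 = 5.262…
x·lx·mx: 0, 0.365333…, 0.91, 1.911, 2.184, 5.893333…, 6.88…, 5.6, 1.066667… → Σ = 24.810333…
T = 24.810333… / 5.262… = 4.715001… → 4.715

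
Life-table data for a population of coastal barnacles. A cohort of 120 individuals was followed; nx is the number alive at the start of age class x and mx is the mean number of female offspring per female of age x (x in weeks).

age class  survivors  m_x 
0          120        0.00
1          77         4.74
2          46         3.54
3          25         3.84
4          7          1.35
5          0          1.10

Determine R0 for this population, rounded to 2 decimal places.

5.28

lx = nx/n0 = nx/120: 1, 0.64167…, 0.38333…, 0.20833…, 0.05833…, 0
lx·mx by age: 0, 3.0415…, 1.357…, 0.8…, 0.07875…, 0
R0 = Σ lx·mx = 5.27725… → 5.28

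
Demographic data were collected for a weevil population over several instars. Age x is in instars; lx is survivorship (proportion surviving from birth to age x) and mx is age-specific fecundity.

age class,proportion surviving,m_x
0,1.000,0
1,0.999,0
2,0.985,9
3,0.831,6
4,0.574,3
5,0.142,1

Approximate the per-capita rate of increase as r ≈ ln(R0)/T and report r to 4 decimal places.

R0 = Σ lx·mx = 0 + 0 + 8.865 + 4.986 + 1.722 + 0.142 = 15.715
Σ x·lx·mx = 40.286; T = 40.286/15.715 = 2.56354…
r ≈ ln(R0)/T = ln(15.715)/2.56354… = 1.074537… → 1.0745

1.0745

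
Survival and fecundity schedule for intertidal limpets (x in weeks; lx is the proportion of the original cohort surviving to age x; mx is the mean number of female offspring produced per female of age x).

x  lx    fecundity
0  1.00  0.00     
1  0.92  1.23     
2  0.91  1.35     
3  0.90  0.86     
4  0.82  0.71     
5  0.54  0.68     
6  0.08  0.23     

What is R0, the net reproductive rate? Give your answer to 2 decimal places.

4.10

lx·mx by age: 0, 1.1316, 1.2285, 0.774, 0.5822, 0.3672, 0.0184
R0 = Σ lx·mx = 4.1019 → 4.10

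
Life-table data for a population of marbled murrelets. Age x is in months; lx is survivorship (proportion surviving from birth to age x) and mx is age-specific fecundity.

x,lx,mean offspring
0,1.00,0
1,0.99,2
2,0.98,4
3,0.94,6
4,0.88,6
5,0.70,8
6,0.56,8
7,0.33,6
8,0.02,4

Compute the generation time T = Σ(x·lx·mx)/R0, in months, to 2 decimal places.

4.05

lx·mx: 0, 1.98, 3.92, 5.64, 5.28, 5.6, 4.48, 1.98, 0.08 → R0 = 28.96
x·lx·mx: 0, 1.98, 7.84, 16.92, 21.12, 28, 26.88, 13.86, 0.64 → Σ = 117.24
T = 117.24 / 28.96 = 4.048343… → 4.05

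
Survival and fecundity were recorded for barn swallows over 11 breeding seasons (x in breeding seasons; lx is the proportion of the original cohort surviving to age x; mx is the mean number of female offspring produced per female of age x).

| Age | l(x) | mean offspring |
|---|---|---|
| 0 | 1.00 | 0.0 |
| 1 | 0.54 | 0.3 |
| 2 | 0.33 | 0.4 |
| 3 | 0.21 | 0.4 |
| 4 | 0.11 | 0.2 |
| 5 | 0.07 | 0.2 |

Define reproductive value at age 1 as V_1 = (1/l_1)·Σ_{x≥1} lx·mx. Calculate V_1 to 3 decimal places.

lx·mx for x ≥ 1: 0.162, 0.132, 0.084, 0.022, 0.014 → sum = 0.414
V_1 = 0.414 / l_1 = 0.414 / 0.54 = 0.766667… → 0.767

0.767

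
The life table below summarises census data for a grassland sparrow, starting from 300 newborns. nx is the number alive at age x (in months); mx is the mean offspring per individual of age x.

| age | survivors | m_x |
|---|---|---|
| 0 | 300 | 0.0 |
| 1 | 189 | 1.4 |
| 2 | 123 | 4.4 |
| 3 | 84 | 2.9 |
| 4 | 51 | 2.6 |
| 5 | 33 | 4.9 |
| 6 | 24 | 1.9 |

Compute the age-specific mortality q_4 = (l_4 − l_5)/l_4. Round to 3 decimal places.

lx = nx/n0 = nx/300: 1, 0.63, 0.41, 0.28, 0.17, 0.11, 0.08
q_4 = (l_4 − l_5) / l_4 = (0.17 − 0.11) / 0.17
     = 0.06 / 0.17 = 0.352941… → 0.353

0.353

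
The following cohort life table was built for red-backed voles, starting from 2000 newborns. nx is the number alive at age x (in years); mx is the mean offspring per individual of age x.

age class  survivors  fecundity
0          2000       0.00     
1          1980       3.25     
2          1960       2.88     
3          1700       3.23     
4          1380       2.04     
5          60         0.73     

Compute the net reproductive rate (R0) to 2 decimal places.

10.21

lx = nx/n0 = nx/2000: 1, 0.99, 0.98, 0.85, 0.69, 0.03
lx·mx by age: 0, 3.2175, 2.8224, 2.7455, 1.4076, 0.0219
R0 = Σ lx·mx = 10.2149 → 10.21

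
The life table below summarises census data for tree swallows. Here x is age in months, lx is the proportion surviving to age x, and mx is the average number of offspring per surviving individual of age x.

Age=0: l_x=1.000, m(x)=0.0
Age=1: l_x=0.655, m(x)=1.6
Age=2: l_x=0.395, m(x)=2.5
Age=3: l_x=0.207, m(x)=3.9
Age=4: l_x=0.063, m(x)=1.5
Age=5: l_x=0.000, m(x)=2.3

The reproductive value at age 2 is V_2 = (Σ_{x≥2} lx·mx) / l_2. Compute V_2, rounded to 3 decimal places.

4.783

lx·mx for x ≥ 2: 0.9875, 0.8073, 0.0945, 0 → sum = 1.8893
V_2 = 1.8893 / l_2 = 1.8893 / 0.395 = 4.783038… → 4.783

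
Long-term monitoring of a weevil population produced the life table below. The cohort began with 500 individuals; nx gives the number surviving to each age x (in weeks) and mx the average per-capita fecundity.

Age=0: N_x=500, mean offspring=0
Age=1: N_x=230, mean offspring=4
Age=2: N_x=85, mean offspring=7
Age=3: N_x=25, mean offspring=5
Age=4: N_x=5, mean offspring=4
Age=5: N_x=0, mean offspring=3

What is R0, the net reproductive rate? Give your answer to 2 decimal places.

3.32

lx = nx/n0 = nx/500: 1, 0.46, 0.17, 0.05, 0.01, 0
lx·mx by age: 0, 1.84, 1.19, 0.25, 0.04, 0
R0 = Σ lx·mx = 3.32 → 3.32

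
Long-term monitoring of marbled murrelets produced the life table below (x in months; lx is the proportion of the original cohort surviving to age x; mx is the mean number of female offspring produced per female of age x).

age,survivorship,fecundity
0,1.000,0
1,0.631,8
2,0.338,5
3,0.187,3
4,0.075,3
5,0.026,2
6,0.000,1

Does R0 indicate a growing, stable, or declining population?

R0 = Σ lx·mx = 0 + 5.048 + 1.69 + 0.561 + 0.225 + 0.052 + 0 = 7.576
R0 > 1, so the population is growing.

growing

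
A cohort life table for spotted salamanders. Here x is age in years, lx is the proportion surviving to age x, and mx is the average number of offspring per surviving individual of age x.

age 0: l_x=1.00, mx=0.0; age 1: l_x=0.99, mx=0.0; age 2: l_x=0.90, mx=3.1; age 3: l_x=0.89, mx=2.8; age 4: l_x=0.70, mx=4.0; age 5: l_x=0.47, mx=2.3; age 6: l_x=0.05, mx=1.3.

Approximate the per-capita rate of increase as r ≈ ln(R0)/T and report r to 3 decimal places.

0.682

R0 = Σ lx·mx = 0 + 0 + 2.79 + 2.492 + 2.8 + 1.081 + 0.065 = 9.228
Σ x·lx·mx = 30.051; T = 30.051/9.228 = 3.2565…
r ≈ ln(R0)/T = ln(9.228)/3.2565… = 0.6824… → 0.682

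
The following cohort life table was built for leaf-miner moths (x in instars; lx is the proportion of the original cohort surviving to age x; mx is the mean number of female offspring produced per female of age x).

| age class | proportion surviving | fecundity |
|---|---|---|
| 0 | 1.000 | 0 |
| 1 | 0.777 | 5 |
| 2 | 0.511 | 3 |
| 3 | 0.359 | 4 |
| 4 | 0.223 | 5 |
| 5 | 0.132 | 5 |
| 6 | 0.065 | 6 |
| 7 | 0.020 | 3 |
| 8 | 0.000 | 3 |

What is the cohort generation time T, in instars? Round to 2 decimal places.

2.40

lx·mx: 0, 3.885, 1.533, 1.436, 1.115, 0.66, 0.39, 0.06, 0 → R0 = 9.079
x·lx·mx: 0, 3.885, 3.066, 4.308, 4.46, 3.3, 2.34, 0.42, 0 → Σ = 21.779
T = 21.779 / 9.079 = 2.398832… → 2.40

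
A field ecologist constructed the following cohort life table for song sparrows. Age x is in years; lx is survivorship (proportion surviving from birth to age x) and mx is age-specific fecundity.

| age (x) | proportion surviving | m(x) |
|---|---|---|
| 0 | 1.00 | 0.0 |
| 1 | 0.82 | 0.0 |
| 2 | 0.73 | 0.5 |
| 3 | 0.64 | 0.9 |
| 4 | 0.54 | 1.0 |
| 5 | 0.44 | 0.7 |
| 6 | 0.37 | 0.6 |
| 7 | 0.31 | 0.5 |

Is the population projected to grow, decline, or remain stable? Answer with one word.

growing

R0 = Σ lx·mx = 0 + 0 + 0.365 + 0.576 + 0.54 + 0.308 + 0.222 + 0.155 = 2.166
R0 > 1, so the population is growing.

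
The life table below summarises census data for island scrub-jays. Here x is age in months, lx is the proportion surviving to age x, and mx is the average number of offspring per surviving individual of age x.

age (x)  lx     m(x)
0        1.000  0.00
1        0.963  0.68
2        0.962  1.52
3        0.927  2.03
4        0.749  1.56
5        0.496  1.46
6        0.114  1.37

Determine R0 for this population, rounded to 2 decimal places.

6.05

lx·mx by age: 0, 0.65484, 1.46224, 1.88181, 1.16844, 0.72416, 0.15618
R0 = Σ lx·mx = 6.04767 → 6.05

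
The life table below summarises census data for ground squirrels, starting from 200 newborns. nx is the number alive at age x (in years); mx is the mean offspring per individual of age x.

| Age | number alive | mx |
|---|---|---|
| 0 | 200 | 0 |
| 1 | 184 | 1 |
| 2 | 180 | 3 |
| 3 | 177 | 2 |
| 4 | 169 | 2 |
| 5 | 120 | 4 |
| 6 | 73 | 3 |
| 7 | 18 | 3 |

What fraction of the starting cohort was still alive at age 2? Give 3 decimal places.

0.900

l_2 = n_2/n_0 = 180/200 = 0.9 → 0.900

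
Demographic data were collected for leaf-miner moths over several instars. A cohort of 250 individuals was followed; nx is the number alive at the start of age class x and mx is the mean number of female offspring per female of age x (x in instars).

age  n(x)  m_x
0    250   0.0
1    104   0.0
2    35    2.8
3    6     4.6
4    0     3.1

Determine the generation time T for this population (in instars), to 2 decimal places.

2.22

lx = nx/n0 = nx/250: 1, 0.416, 0.14, 0.024, 0
lx·mx: 0, 0, 0.392, 0.1104, 0 → R0 = 0.5024
x·lx·mx: 0, 0, 0.784, 0.3312, 0 → Σ = 1.1152
T = 1.1152 / 0.5024 = 2.219745… → 2.22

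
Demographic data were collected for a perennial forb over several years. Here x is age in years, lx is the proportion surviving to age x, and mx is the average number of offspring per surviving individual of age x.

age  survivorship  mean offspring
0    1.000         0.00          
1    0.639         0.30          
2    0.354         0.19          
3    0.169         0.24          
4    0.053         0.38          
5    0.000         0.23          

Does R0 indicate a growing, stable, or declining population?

R0 = Σ lx·mx = 0 + 0.1917 + 0.06726 + 0.04056 + 0.02014 + 0 = 0.31966
R0 < 1, so the population is declining.

declining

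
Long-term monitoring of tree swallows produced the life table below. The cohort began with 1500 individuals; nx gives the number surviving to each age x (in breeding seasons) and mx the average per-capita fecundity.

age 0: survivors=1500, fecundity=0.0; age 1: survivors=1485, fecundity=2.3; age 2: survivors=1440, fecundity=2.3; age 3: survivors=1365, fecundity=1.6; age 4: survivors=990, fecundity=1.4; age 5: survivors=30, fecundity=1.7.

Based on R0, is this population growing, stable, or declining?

growing

lx = nx/n0 = nx/1500: 1, 0.99, 0.96, 0.91, 0.66, 0.02
R0 = Σ lx·mx = 0 + 2.277 + 2.208 + 1.456 + 0.924 + 0.034 = 6.899
R0 > 1, so the population is growing.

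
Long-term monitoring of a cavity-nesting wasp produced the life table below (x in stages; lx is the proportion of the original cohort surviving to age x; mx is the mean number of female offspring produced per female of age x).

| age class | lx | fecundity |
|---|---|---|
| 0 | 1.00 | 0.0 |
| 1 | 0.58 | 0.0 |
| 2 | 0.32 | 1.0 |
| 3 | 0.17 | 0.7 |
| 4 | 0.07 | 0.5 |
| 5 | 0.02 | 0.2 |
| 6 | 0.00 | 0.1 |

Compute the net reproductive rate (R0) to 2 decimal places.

lx·mx by age: 0, 0, 0.32, 0.119, 0.035, 0.004, 0
R0 = Σ lx·mx = 0.478 → 0.48

0.48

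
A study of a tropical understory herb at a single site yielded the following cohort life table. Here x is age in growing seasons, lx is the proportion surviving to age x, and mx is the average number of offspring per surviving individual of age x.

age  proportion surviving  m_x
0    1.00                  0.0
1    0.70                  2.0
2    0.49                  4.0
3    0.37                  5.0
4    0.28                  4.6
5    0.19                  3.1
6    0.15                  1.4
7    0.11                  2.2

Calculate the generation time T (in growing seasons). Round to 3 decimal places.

lx·mx: 0, 1.4, 1.96, 1.85, 1.288, 0.589, 0.21, 0.242 → R0 = 7.539
x·lx·mx: 0, 1.4, 3.92, 5.55, 5.152, 2.945, 1.26, 1.694 → Σ = 21.921
T = 21.921 / 7.539 = 2.90768… → 2.908

2.908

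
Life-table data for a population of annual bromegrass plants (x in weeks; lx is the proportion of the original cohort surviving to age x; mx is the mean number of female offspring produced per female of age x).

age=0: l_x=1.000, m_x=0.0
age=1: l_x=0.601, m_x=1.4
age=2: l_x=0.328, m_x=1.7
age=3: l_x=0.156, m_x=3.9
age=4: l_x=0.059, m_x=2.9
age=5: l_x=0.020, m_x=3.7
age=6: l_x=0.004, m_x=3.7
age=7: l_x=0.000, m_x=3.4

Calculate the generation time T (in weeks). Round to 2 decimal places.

lx·mx: 0, 0.8414, 0.5576, 0.6084, 0.1711, 0.074, 0.0148, 0 → R0 = 2.2673
x·lx·mx: 0, 0.8414, 1.1152, 1.8252, 0.6844, 0.37, 0.0888, 0 → Σ = 4.925
T = 4.925 / 2.2673 = 2.172187… → 2.17

2.17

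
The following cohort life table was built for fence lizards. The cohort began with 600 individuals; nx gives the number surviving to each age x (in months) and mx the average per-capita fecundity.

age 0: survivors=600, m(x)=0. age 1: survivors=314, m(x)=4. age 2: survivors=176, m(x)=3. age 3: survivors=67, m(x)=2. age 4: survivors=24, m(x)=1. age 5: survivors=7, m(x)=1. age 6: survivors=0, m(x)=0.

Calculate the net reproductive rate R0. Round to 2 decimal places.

lx = nx/n0 = nx/600: 1, 0.52333…, 0.29333…, 0.11167…, 0.04, 0.01167…, 0
lx·mx by age: 0, 2.093333…, 0.88…, 0.223333…, 0.04, 0.011667…, 0
R0 = Σ lx·mx = 3.248333… → 3.25

3.25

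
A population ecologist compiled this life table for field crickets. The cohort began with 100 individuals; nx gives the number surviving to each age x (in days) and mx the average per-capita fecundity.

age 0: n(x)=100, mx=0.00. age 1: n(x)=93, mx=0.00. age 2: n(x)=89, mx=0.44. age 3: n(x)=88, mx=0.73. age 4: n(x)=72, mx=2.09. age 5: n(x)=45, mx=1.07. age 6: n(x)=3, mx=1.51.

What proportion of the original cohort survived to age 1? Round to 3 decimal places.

0.930

l_1 = n_1/n_0 = 93/100 = 0.93 → 0.930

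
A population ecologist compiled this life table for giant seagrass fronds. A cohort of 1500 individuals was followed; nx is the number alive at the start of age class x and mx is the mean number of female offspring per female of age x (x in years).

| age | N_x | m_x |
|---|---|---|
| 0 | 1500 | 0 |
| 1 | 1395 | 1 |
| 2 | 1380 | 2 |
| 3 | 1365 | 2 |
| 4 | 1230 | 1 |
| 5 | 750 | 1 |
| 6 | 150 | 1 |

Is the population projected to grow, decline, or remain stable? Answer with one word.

lx = nx/n0 = nx/1500: 1, 0.93, 0.92, 0.91, 0.82, 0.5, 0.1
R0 = Σ lx·mx = 0 + 0.93 + 1.84 + 1.82 + 0.82 + 0.5 + 0.1 = 6.01
R0 > 1, so the population is growing.

growing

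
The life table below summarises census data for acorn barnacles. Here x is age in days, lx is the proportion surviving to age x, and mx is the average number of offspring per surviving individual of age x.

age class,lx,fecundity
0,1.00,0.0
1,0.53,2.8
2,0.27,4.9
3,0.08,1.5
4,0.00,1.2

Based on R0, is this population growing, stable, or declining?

R0 = Σ lx·mx = 0 + 1.484 + 1.323 + 0.12 + 0 = 2.927
R0 > 1, so the population is growing.

growing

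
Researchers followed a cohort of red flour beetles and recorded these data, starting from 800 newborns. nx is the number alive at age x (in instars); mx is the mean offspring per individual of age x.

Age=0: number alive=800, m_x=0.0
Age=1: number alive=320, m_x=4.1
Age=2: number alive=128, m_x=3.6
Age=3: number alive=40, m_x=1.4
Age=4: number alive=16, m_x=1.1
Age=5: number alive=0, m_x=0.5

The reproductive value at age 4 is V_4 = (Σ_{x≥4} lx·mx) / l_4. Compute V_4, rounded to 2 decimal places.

1.10

lx = nx/n0 = nx/800: 1, 0.4, 0.16, 0.05, 0.02, 0
lx·mx for x ≥ 4: 0.022, 0 → sum = 0.022
V_4 = 0.022 / l_4 = 0.022 / 0.02 = 1.1 → 1.10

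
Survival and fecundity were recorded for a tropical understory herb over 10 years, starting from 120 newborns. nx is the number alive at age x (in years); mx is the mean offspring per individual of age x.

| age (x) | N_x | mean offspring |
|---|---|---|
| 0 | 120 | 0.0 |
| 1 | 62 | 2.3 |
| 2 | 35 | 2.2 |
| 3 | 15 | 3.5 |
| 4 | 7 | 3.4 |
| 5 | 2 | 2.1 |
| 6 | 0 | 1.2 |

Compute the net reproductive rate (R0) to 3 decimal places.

lx = nx/n0 = nx/120: 1, 0.51667…, 0.29167…, 0.125, 0.05833…, 0.01667…, 0
lx·mx by age: 0, 1.188333…, 0.641667…, 0.4375, 0.198333…, 0.035…, 0
R0 = Σ lx·mx = 2.500833… → 2.501

2.501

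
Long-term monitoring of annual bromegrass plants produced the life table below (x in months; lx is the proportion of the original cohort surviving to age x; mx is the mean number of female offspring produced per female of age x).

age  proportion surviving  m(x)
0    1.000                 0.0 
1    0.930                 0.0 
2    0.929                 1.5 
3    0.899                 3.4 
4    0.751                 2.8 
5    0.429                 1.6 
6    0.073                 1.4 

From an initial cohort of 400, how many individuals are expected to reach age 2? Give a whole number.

372

Expected survivors = N0 · l_2 = 400 × 0.929 = 371.6 → 372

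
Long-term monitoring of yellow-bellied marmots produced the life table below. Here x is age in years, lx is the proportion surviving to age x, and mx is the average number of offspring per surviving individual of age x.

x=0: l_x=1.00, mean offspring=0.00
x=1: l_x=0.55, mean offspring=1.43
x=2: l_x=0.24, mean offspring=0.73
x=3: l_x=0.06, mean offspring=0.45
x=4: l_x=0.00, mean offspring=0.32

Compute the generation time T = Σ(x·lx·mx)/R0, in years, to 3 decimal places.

1.232

lx·mx: 0, 0.7865, 0.1752, 0.027, 0 → R0 = 0.9887
x·lx·mx: 0, 0.7865, 0.3504, 0.081, 0 → Σ = 1.2179
T = 1.2179 / 0.9887 = 1.23182… → 1.232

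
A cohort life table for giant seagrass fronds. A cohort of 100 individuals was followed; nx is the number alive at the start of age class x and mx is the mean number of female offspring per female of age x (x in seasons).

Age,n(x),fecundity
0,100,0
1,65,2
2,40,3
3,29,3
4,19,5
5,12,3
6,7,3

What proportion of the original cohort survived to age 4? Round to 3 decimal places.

0.190

l_4 = n_4/n_0 = 19/100 = 0.19 → 0.190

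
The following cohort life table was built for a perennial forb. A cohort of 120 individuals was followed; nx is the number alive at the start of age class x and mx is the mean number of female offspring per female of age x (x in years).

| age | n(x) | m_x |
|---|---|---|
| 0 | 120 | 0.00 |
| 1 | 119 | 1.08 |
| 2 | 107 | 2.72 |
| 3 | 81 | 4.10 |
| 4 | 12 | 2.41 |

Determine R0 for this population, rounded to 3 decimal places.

6.505

lx = nx/n0 = nx/120: 1, 0.99167…, 0.89167…, 0.675, 0.1
lx·mx by age: 0, 1.071…, 2.425333…, 2.7675, 0.241
R0 = Σ lx·mx = 6.504833… → 6.505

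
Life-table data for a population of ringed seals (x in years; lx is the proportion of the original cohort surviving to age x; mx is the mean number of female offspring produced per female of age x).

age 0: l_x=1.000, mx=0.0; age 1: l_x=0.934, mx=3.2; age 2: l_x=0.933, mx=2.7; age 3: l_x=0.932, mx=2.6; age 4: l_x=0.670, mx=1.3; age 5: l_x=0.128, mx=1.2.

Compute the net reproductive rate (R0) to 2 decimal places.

lx·mx by age: 0, 2.9888, 2.5191, 2.4232, 0.871, 0.1536
R0 = Σ lx·mx = 8.9557 → 8.96

8.96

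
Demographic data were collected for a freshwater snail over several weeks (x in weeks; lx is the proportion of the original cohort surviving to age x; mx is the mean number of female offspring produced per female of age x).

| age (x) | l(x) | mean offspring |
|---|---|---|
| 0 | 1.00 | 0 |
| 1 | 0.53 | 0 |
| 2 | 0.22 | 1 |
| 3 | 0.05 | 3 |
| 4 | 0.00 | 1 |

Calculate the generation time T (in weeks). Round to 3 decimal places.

lx·mx: 0, 0, 0.22, 0.15, 0 → R0 = 0.37
x·lx·mx: 0, 0, 0.44, 0.45, 0 → Σ = 0.89
T = 0.89 / 0.37 = 2.405405… → 2.405

2.405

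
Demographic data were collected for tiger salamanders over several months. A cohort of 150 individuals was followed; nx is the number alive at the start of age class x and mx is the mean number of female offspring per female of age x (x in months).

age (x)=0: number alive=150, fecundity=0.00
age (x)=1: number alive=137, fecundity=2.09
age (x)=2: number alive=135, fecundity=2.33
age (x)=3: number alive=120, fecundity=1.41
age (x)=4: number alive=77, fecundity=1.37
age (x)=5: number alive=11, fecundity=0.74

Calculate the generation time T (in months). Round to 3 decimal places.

lx = nx/n0 = nx/150: 1, 0.91333…, 0.9, 0.8, 0.51333…, 0.07333…
lx·mx: 0, 1.908867…, 2.097, 1.128, 0.703267…, 0.054267… → R0 = 5.8914…
x·lx·mx: 0, 1.908867…, 4.194, 3.384, 2.813067…, 0.271333… → Σ = 12.571267…
T = 12.571267… / 5.8914… = 2.133833… → 2.134

2.134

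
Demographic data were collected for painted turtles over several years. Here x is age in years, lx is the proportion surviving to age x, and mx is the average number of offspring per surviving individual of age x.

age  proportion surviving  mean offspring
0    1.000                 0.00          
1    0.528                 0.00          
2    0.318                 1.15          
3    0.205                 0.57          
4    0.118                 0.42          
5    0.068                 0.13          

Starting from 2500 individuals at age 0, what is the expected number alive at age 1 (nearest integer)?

Expected survivors = N0 · l_1 = 2500 × 0.528 = 1320 → 1320

1320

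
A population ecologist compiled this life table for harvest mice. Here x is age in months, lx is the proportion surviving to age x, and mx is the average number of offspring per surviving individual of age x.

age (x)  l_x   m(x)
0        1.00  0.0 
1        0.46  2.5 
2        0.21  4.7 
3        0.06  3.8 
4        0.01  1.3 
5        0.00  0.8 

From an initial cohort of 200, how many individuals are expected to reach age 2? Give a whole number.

Expected survivors = N0 · l_2 = 200 × 0.21 = 42 → 42

42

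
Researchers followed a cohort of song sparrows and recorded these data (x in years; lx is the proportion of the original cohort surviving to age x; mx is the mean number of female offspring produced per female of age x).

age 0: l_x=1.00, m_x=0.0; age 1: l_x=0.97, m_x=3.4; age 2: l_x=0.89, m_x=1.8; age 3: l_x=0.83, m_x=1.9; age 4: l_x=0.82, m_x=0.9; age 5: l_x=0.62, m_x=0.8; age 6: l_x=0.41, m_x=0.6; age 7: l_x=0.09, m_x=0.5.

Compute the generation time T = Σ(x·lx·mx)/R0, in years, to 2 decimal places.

2.31

lx·mx: 0, 3.298, 1.602, 1.577, 0.738, 0.496, 0.246, 0.045 → R0 = 8.002
x·lx·mx: 0, 3.298, 3.204, 4.731, 2.952, 2.48, 1.476, 0.315 → Σ = 18.456
T = 18.456 / 8.002 = 2.306423… → 2.31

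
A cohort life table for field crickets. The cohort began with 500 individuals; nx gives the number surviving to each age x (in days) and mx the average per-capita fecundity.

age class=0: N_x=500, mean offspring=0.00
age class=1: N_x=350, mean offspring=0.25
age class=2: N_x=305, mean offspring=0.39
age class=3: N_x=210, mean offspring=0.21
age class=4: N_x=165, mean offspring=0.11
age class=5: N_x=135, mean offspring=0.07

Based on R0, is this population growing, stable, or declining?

declining

lx = nx/n0 = nx/500: 1, 0.7, 0.61, 0.42, 0.33, 0.27
R0 = Σ lx·mx = 0 + 0.175 + 0.2379 + 0.0882 + 0.0363 + 0.0189 = 0.5563
R0 < 1, so the population is declining.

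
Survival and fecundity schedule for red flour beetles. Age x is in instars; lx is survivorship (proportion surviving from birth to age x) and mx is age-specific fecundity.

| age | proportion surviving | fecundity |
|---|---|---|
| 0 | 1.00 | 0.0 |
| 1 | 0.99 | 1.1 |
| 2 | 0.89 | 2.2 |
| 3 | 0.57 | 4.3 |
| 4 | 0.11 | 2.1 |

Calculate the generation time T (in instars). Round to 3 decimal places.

lx·mx: 0, 1.089, 1.958, 2.451, 0.231 → R0 = 5.729
x·lx·mx: 0, 1.089, 3.916, 7.353, 0.924 → Σ = 13.282
T = 13.282 / 5.729 = 2.31838… → 2.318

2.318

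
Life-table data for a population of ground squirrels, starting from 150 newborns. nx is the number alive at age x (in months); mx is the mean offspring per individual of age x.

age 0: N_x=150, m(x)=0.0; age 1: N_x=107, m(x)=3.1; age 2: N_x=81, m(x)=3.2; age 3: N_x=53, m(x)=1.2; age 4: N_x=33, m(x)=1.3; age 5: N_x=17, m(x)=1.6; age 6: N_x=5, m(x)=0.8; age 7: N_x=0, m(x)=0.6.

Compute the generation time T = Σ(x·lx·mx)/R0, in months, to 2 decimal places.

lx = nx/n0 = nx/150: 1, 0.71333…, 0.54, 0.35333…, 0.22, 0.11333…, 0.03333…, 0
lx·mx: 0, 2.211333…, 1.728, 0.424…, 0.286, 0.181333…, 0.026667…, 0 → R0 = 4.857333…
x·lx·mx: 0, 2.211333…, 3.456, 1.272…, 1.144, 0.906667…, 0.16…, 0 → Σ = 9.15…
T = 9.15… / 4.857333… = 1.88375… → 1.88

1.88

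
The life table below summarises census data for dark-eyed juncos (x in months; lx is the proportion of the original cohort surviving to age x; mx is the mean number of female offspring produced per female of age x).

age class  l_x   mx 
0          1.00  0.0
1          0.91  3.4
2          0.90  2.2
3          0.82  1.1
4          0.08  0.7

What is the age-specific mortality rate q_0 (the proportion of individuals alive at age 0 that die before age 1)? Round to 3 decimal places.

q_0 = (l_0 − l_1) / l_0 = (1 − 0.91) / 1
     = 0.09 / 1 = 0.09 → 0.090

0.090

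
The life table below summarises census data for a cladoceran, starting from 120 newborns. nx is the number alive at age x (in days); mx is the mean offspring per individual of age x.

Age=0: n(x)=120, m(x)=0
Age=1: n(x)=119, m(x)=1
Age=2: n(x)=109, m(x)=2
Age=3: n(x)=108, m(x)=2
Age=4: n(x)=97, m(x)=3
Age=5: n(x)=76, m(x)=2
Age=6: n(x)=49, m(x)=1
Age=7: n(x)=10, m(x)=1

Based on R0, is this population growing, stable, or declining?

lx = nx/n0 = nx/120: 1, 0.99167…, 0.90833…, 0.9, 0.80833…, 0.63333…, 0.40833…, 0.08333…
R0 = Σ lx·mx = 0 + 0.991667… + 1.816667… + 1.8 + 2.425… + 1.266667… + 0.408333… + 0.083333… = 8.791667…
R0 > 1, so the population is growing.

growing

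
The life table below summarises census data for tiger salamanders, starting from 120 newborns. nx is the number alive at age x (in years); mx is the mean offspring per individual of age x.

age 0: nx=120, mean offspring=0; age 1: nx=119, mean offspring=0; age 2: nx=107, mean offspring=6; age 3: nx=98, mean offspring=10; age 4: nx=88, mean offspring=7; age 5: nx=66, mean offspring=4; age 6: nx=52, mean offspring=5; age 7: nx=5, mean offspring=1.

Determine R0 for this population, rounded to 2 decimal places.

23.06

lx = nx/n0 = nx/120: 1, 0.99167…, 0.89167…, 0.81667…, 0.73333…, 0.55, 0.43333…, 0.04167…
lx·mx by age: 0, 0, 5.35…, 8.166667…, 5.133333…, 2.2, 2.166667…, 0.041667…
R0 = Σ lx·mx = 23.058333… → 23.06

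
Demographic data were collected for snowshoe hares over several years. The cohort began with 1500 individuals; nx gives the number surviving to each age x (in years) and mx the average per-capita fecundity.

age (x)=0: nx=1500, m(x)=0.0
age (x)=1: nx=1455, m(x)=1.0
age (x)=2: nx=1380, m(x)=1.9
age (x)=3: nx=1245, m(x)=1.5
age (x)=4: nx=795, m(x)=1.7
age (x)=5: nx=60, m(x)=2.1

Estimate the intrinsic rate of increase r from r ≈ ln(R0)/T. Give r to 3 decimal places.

lx = nx/n0 = nx/1500: 1, 0.97, 0.92, 0.83, 0.53, 0.04
R0 = Σ lx·mx = 0 + 0.97 + 1.748 + 1.245 + 0.901 + 0.084 = 4.948
Σ x·lx·mx = 12.225; T = 12.225/4.948 = 2.4707…
r ≈ ln(R0)/T = ln(4.948)/2.4707… = 0.64718… → 0.647

0.647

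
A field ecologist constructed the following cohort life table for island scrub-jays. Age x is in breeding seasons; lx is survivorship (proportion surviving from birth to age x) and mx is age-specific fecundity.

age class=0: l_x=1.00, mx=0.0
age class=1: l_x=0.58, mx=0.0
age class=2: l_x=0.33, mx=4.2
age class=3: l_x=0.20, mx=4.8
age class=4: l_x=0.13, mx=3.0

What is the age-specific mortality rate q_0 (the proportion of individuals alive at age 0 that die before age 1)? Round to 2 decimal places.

q_0 = (l_0 − l_1) / l_0 = (1 − 0.58) / 1
     = 0.42 / 1 = 0.42 → 0.42

0.42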